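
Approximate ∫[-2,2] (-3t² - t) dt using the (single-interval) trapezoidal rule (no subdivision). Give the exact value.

-48

T = (b−a)/2 · [f(-2) + f(2)] = 2·[(-10) + (-14)] = -48.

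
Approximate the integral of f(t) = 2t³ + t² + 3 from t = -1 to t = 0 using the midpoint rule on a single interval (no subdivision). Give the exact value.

3

M = (b−a)·f(-0.5) = 1·(3) = 3.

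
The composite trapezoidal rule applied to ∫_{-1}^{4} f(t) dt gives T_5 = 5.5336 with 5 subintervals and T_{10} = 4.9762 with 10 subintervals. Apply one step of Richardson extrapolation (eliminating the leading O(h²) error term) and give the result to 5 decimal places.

R = (4·T_{10} − T_5) / 3 = (4·4.9762 − 5.5336)/3 = (14.3712)/3 = 4.79040.

4.79040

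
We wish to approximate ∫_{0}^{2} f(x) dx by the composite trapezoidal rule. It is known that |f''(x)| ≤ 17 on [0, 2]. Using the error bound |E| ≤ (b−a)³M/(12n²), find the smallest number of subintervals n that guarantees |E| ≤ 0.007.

41

Need 136/(12n²) ≤ 0.007.
n² ≥ 136/(12·0.007) = 1619.05 ⇒ n ≥ 40.2374, so the smallest n is 41.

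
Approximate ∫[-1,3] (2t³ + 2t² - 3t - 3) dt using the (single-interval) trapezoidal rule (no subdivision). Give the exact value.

T = (b−a)/2 · [f(-1) + f(3)] = 2·[0 + 60] = 120.

120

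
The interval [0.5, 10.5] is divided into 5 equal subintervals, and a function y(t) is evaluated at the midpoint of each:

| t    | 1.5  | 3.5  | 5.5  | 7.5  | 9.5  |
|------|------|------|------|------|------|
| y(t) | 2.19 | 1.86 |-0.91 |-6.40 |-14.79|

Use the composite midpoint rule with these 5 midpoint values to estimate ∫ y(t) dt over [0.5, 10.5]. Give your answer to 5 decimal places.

h = 2, n = 5.
h·[y(m₁) + y(m₂) + y(m₃) + y(m₄) + y(m₅)] = 2·(-18.05) = -36.10000.

-36.10000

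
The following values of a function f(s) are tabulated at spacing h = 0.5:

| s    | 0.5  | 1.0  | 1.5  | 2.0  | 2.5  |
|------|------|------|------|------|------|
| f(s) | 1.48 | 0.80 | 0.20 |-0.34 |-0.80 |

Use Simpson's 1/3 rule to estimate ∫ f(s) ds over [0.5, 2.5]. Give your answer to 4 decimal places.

h = 0.5, n = 4.
(h/3)·[y₀ + 4y₁ + 2y₂ + 4y₃ + y₄] = 0.166667·(2.92) = 0.4867.

0.4867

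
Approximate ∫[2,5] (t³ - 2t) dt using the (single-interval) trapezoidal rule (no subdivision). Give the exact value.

178.5

T = (b−a)/2 · [f(2) + f(5)] = 1.5·[4 + 115] = 178.5.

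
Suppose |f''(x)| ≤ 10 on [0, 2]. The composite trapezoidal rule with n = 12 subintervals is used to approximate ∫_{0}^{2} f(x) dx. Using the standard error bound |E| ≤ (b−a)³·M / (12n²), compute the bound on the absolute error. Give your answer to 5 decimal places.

|E| ≤ (2)³·10 / (12·12²) = 80/1728 = 0.04630.

0.04630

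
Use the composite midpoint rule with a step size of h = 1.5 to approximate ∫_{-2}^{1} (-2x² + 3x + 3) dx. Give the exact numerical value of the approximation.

-0.375

h = (1 − (-2))/2 = 1.5.
Midpoints m₁,…,m₂ = -1.25, 0.25.
f(m₁)=-3.875, f(m₂)=3.625.
h·[f(m₁) + f(m₂)] = 1.5·(-0.25) = -0.375.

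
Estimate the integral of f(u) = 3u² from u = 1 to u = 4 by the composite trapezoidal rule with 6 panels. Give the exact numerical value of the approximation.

h = (4 − 1)/6 = 0.5.
Nodes u₀,…,u₆ = 1, 1.5, 2, 2.5, 3, 3.5, 4.
f(u) = 3u²: f₀=3, f₁=6.75, f₂=12, f₃=18.75, f₄=27, f₅=36.75, f₆=48.
(h/2)·[f₀ + 2f₁ + 2f₂ + 2f₃ + 2f₄ + 2f₅ + f₆] = 0.25·(253.5) = 63.375.

63.375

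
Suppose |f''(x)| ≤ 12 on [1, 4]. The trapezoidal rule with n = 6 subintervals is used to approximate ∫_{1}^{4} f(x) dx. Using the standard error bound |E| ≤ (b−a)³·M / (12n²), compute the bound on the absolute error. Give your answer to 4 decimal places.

0.7500

|E| ≤ (3)³·12 / (12·6²) = 324/432 = 0.7500.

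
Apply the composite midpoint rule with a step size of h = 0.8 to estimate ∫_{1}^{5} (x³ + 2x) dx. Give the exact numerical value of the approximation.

178.08

h = (5 − 1)/5 = 0.8.
Midpoints m₁,…,m₅ = 1.4, 2.2, 3, 3.8, 4.6.
f(m₁)=5.544, f(m₂)=15.048, f(m₃)=33, f(m₄)=62.472, f(m₅)=106.536.
h·[f(m₁) + f(m₂) + f(m₃) + f(m₄) + f(m₅)] = 0.8·(222.6) = 178.08.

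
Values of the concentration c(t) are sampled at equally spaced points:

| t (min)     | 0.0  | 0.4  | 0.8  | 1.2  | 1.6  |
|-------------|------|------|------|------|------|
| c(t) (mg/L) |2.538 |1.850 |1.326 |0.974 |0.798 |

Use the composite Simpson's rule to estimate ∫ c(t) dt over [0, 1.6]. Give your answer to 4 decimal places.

h = 0.4, n = 4.
(h/3)·[y₀ + 4y₁ + 2y₂ + 4y₃ + y₄] = 0.133333·(17.284) = 2.3045.

2.3045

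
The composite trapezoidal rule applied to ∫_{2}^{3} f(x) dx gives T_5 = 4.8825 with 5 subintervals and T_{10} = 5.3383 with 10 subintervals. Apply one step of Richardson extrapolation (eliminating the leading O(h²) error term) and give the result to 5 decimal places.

R = (4·T_{10} − T_5) / 3 = (4·5.3383 − 4.8825)/3 = (16.4707)/3 = 5.49023.

5.49023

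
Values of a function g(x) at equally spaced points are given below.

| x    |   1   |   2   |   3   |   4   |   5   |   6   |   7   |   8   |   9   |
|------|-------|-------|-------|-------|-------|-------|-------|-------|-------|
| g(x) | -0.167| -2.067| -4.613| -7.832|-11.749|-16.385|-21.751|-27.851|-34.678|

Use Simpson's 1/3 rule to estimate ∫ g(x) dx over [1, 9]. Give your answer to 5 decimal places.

-109.20367

h = 1, n = 8.
(h/3)·[y₀ + 4y₁ + 2y₂ + 4y₃ + 2y₄ + 4y₅ + 2y₆ + 4y₇ + y₈] = 0.333333·(-327.611) = -109.20367.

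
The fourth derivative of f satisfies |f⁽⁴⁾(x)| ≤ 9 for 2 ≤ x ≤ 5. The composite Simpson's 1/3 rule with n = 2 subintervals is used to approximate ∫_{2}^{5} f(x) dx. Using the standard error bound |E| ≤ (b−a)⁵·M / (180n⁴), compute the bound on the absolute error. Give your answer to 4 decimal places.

|E| ≤ (3)⁵·9 / (180·2⁴) = 2187/2880 = 0.7594.

0.7594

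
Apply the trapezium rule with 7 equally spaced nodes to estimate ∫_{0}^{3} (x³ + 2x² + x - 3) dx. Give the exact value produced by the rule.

h = (3 − 0)/6 = 0.5.
Nodes x₀,…,x₆ = 0, 0.5, 1, 1.5, 2, 2.5, 3.
f(x) = x³ + 2x² + x - 3: f₀=-3, f₁=-1.875, f₂=1, f₃=6.375, f₄=15, f₅=27.625, f₆=45.
(h/2)·[f₀ + 2f₁ + 2f₂ + 2f₃ + 2f₄ + 2f₅ + f₆] = 0.25·(138.25) = 34.5625.

34.5625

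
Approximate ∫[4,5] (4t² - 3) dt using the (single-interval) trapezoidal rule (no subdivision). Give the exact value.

T = (b−a)/2 · [f(4) + f(5)] = 0.5·[61 + 97] = 79.

79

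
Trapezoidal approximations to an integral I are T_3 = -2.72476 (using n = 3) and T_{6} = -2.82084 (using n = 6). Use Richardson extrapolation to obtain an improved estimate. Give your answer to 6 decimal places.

R = (4·T_{6} − T_3) / 3 = (4·(-2.82084) − (-2.72476))/3 = (-8.55860)/3 = -2.852867.

-2.852867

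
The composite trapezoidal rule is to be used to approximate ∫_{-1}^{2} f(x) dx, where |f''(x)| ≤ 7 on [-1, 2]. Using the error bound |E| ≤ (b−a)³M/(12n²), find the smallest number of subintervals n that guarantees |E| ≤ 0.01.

40

Need 189/(12n²) ≤ 0.01.
n² ≥ 189/(12·0.01) = 1575 ⇒ n ≥ 39.6863, so the smallest n is 40.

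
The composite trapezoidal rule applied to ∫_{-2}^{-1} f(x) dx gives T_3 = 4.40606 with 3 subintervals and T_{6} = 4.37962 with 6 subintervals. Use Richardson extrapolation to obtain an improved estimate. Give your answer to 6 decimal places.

4.370807

R = (4·T_{6} − T_3) / 3 = (4·4.37962 − 4.40606)/3 = (13.11242)/3 = 4.370807.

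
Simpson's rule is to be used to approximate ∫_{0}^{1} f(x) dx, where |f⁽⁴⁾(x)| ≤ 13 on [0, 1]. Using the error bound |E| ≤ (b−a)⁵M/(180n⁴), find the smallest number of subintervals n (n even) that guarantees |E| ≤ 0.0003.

Need 13/(180n⁴) ≤ 0.0003.
n⁴ ≥ 13/(180·0.0003) = 240.741 ⇒ n ≥ 3.9390, so the smallest even n is 4. (n must be even for Simpson's rule.)

4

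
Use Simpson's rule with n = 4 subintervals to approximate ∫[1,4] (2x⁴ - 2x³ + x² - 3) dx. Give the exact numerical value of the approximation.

293.953125

h = (4 − 1)/4 = 0.75.
Nodes x₀,…,x₄ = 1, 1.75, 2.5, 3.25, 4.
f(x) = 2x⁴ - 2x³ + x² - 3: f₀=-2, f₁=8.1015625, f₂=50.125, f₃=162.0390625, f₄=397.
(h/3)·[f₀ + 4f₁ + 2f₂ + 4f₃ + f₄] = 0.25·(1175.8125) = 293.953125.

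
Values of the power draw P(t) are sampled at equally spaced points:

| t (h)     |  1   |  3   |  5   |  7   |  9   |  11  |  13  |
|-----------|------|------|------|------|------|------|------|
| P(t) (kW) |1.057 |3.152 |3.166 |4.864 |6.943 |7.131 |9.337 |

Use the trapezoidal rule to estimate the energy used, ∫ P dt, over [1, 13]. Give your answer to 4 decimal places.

h = 2, n = 6.
(h/2)·[y₀ + 2y₁ + 2y₂ + 2y₃ + 2y₄ + 2y₅ + y₆] = 1·(60.906) = 60.9060.

60.9060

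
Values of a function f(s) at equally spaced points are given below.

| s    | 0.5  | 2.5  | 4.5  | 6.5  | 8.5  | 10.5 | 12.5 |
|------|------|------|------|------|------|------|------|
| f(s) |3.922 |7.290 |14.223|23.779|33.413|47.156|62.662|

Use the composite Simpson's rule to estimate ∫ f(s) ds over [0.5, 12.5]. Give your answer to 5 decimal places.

h = 2, n = 6.
(h/3)·[y₀ + 4y₁ + 2y₂ + 4y₃ + 2y₄ + 4y₅ + y₆] = 0.666667·(474.756) = 316.50400.

316.50400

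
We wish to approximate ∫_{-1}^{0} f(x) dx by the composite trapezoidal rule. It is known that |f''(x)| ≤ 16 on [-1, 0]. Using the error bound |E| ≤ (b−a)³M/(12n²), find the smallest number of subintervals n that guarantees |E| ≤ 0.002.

Need 16/(12n²) ≤ 0.002.
n² ≥ 16/(12·0.002) = 666.667 ⇒ n ≥ 25.8199, so the smallest n is 26.

26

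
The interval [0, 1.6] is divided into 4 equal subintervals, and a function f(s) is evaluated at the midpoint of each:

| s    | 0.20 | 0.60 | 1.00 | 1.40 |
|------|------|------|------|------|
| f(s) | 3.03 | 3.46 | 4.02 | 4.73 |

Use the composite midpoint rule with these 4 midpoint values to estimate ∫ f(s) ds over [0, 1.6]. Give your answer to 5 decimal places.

6.09600

h = 0.4, n = 4.
h·[y(m₁) + y(m₂) + y(m₃) + y(m₄)] = 0.4·(15.24) = 6.09600.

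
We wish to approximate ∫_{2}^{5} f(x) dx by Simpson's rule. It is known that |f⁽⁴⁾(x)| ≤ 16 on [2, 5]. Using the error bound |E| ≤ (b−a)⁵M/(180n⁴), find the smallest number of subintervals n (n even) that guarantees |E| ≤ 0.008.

Need 3888/(180n⁴) ≤ 0.008.
n⁴ ≥ 3888/(180·0.008) = 2700 ⇒ n ≥ 7.2084, so the smallest even n is 8. (n must be even for Simpson's rule.)

8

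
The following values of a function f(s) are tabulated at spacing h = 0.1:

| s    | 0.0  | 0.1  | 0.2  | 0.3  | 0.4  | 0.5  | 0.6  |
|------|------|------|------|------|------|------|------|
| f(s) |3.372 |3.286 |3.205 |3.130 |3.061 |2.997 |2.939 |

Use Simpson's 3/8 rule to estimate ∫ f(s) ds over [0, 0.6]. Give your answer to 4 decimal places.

h = 0.1, n = 6.
(3h/8)·[y₀ + 3y₁ + 3y₂ + 2y₃ + 3y₄ + 3y₅ + y₆] = 0.0375·(50.218) = 1.8832.

1.8832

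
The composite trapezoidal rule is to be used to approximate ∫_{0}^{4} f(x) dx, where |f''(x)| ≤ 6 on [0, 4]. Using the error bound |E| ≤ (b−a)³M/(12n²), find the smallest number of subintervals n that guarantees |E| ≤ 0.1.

Need 384/(12n²) ≤ 0.1.
n² ≥ 384/(12·0.1) = 320 ⇒ n ≥ 17.8885, so the smallest n is 18.

18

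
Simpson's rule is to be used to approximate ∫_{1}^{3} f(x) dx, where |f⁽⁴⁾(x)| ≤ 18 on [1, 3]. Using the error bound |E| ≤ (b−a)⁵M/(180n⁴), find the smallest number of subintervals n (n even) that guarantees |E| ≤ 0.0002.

12

Need 576/(180n⁴) ≤ 0.0002.
n⁴ ≥ 576/(180·0.0002) = 16000 ⇒ n ≥ 11.2468, so the smallest even n is 12. (n must be even for Simpson's rule.)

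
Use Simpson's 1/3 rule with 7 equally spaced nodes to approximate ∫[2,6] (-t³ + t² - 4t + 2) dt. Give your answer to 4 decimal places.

h = (6 − 2)/6 = 0.666667.
Nodes t₀,…,t₆ = 2, 2.666667, 3.333333, 4, 4.666667, 5.333333, 6.
f(t) = -t³ + t² - 4t + 2: f₀=-10, f₁=-20.518519, f₂=-37.259259, f₃=-62, f₄=-96.518519, f₅=-142.592593, f₆=-202.
(h/3)·[f₀ + 4f₁ + 2f₂ + 4f₃ + 2f₄ + 4f₅ + f₆] = 0.222222·(-1380) = -306.6667.

-306.6667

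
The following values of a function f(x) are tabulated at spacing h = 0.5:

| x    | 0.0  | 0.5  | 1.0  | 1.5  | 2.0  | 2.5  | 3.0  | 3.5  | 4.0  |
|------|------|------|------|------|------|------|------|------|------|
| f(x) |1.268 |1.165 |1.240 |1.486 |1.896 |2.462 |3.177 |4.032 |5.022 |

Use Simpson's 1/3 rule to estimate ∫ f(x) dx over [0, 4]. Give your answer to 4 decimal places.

9.2493

h = 0.5, n = 8.
(h/3)·[y₀ + 4y₁ + 2y₂ + 4y₃ + 2y₄ + 4y₅ + 2y₆ + 4y₇ + y₈] = 0.166667·(55.496) = 9.2493.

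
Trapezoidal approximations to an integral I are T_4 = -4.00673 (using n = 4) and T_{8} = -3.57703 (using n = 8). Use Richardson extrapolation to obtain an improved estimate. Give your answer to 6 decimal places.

-3.433797

R = (4·T_{8} − T_4) / 3 = (4·(-3.57703) − (-4.00673))/3 = (-10.30139)/3 = -3.433797.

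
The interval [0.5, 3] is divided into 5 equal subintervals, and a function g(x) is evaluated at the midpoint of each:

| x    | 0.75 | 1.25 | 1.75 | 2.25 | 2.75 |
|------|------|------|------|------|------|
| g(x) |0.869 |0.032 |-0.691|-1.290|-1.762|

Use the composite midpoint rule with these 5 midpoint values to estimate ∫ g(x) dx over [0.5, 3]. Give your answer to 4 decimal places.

-1.4210

h = 0.5, n = 5.
h·[y(m₁) + y(m₂) + y(m₃) + y(m₄) + y(m₅)] = 0.5·(-2.842) = -1.4210.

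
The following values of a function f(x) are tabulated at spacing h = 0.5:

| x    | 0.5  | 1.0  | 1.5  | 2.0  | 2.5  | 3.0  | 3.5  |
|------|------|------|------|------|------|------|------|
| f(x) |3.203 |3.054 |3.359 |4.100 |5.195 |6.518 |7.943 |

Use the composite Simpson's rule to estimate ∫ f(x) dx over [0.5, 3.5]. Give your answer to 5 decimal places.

13.82367

h = 0.5, n = 6.
(h/3)·[y₀ + 4y₁ + 2y₂ + 4y₃ + 2y₄ + 4y₅ + y₆] = 0.166667·(82.942) = 13.82367.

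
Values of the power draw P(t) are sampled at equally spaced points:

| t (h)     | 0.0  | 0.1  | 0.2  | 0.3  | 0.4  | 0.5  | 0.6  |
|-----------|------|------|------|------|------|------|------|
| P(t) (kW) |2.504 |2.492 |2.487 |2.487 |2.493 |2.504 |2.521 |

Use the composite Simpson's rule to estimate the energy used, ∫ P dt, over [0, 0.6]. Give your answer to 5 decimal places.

h = 0.1, n = 6.
(h/3)·[y₀ + 4y₁ + 2y₂ + 4y₃ + 2y₄ + 4y₅ + y₆] = 0.033333·(44.917) = 1.49723.

1.49723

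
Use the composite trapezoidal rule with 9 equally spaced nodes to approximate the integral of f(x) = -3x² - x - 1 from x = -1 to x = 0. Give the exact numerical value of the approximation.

-1.5078125

h = (0 − (-1))/8 = 0.125.
Nodes x₀,…,x₈ = -1, -0.875, -0.75, -0.625, -0.5, -0.375, -0.25, -0.125, 0.
f(x) = -3x² - x - 1: f₀=-3, f₁=-2.421875, f₂=-1.9375, f₃=-1.546875, f₄=-1.25, f₅=-1.046875, f₆=-0.9375, f₇=-0.921875, f₈=-1.
(h/2)·[f₀ + 2f₁ + 2f₂ + 2f₃ + 2f₄ + 2f₅ + 2f₆ + 2f₇ + f₈] = 0.0625·(-24.125) = -1.5078125.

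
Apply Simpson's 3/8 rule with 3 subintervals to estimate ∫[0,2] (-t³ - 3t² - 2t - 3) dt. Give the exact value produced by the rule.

-22

h = (2 − 0)/3 = 0.666667.
Nodes t₀,…,t₃ = 0, 0.666667, 1.333333, 2.
f(t) = -t³ - 3t² - 2t - 3: f₀=-3, f₁=-5.962963, f₂=-13.370370, f₃=-27.
(3h/8)·[f₀ + 3f₁ + 3f₂ + f₃] = 0.25·(-88) = -22.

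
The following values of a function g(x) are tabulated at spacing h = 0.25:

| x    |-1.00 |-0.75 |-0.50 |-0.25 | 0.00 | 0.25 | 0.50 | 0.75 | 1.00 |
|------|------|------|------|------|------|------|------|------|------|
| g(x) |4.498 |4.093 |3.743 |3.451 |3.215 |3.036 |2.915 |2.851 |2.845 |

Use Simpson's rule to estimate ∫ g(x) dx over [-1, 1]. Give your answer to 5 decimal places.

h = 0.25, n = 8.
(h/3)·[y₀ + 4y₁ + 2y₂ + 4y₃ + 2y₄ + 4y₅ + 2y₆ + 4y₇ + y₈] = 0.083333·(80.813) = 6.73442.

6.73442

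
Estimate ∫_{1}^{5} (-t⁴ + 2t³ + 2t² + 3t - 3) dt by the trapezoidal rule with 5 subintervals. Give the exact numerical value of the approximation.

-223.99872

h = (5 − 1)/5 = 0.8.
Nodes t₀,…,t₅ = 1, 1.8, 2.6, 3.4, 4.2, 5.
f(t) = -t⁴ + 2t³ + 2t² + 3t - 3: f₀=3, f₁=10.0464, f₂=7.7744, f₃=-24.7056, f₄=-118.1136, f₅=-313.
(h/2)·[f₀ + 2f₁ + 2f₂ + 2f₃ + 2f₄ + f₅] = 0.4·(-559.9968) = -223.99872.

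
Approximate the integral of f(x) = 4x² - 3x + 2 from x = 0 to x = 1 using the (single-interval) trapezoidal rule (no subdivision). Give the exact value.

T = (b−a)/2 · [f(0) + f(1)] = 0.5·[2 + 3] = 2.5.

2.5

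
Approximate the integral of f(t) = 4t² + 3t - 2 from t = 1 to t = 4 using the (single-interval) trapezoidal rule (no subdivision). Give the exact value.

T = (b−a)/2 · [f(1) + f(4)] = 1.5·[5 + 74] = 118.5.

118.5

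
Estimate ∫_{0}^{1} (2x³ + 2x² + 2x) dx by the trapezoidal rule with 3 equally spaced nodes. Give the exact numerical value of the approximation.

2.375

h = (1 − 0)/2 = 0.5.
Nodes x₀,…,x₂ = 0, 0.5, 1.
f(x) = 2x³ + 2x² + 2x: f₀=0, f₁=1.75, f₂=6.
(h/2)·[f₀ + 2f₁ + f₂] = 0.25·(9.5) = 2.375.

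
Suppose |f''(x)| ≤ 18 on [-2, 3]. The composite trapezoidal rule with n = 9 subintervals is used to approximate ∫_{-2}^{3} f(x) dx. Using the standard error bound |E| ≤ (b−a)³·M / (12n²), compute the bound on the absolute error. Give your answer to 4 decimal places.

2.3148

|E| ≤ (5)³·18 / (12·9²) = 2250/972 = 2.3148.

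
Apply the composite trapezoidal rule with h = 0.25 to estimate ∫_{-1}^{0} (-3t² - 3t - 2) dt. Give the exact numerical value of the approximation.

h = (0 − (-1))/4 = 0.25.
Nodes t₀,…,t₄ = -1, -0.75, -0.5, -0.25, 0.
f(t) = -3t² - 3t - 2: f₀=-2, f₁=-1.4375, f₂=-1.25, f₃=-1.4375, f₄=-2.
(h/2)·[f₀ + 2f₁ + 2f₂ + 2f₃ + f₄] = 0.125·(-12.25) = -1.53125.

-1.53125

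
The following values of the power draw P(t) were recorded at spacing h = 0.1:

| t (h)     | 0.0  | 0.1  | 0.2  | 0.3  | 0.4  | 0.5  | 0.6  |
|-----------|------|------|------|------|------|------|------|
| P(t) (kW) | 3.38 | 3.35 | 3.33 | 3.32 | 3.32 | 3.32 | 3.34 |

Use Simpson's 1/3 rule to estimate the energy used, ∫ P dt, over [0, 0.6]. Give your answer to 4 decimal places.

h = 0.1, n = 6.
(h/3)·[y₀ + 4y₁ + 2y₂ + 4y₃ + 2y₄ + 4y₅ + y₆] = 0.033333·(59.98) = 1.9993.

1.9993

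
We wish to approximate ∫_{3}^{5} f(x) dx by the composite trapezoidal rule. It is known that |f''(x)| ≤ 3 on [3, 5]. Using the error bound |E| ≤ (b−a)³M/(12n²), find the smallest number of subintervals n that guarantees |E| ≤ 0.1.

5

Need 24/(12n²) ≤ 0.1.
n² ≥ 24/(12·0.1) = 20 ⇒ n ≥ 4.4721, so the smallest n is 5.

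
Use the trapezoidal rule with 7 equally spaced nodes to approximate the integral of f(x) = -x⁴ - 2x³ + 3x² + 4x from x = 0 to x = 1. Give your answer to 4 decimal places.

2.2908

h = (1 − 0)/6 = 0.166667.
Nodes x₀,…,x₆ = 0, 0.166667, 0.333333, 0.5, 0.666667, 0.833333, 1.
f(x) = -x⁴ - 2x³ + 3x² + 4x: f₀=0, f₁=0.739969, f₂=1.580247, f₃=2.4375, f₄=3.209877, f₅=3.777006, f₆=4.
(h/2)·[f₀ + 2f₁ + 2f₂ + 2f₃ + 2f₄ + 2f₅ + f₆] = 0.083333·(27.489198) = 2.2908.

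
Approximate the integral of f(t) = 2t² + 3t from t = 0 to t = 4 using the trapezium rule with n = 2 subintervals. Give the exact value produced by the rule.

h = (4 − 0)/2 = 2.
Nodes t₀,…,t₂ = 0, 2, 4.
f(t) = 2t² + 3t: f₀=0, f₁=14, f₂=44.
(h/2)·[f₀ + 2f₁ + f₂] = 1·(72) = 72.

72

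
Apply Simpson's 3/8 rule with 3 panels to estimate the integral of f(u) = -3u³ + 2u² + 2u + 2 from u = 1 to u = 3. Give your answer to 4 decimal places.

h = (3 − 1)/3 = 0.666667.
Nodes u₀,…,u₃ = 1, 1.666667, 2.333333, 3.
f(u) = -3u³ + 2u² + 2u + 2: f₀=3, f₁=-3, f₂=-20.555556, f₃=-55.
(3h/8)·[f₀ + 3f₁ + 3f₂ + f₃] = 0.25·(-122.666667) = -30.6667.

-30.6667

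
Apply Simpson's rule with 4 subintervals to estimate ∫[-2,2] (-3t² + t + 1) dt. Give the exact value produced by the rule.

-12

h = (2 − (-2))/4 = 1.
Nodes t₀,…,t₄ = -2, -1, 0, 1, 2.
f(t) = -3t² + t + 1: f₀=-13, f₁=-3, f₂=1, f₃=-1, f₄=-9.
(h/3)·[f₀ + 4f₁ + 2f₂ + 4f₃ + f₄] = 0.333333·(-36) = -12.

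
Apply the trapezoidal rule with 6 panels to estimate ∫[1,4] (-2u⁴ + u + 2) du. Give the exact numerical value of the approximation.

-406.1875

h = (4 − 1)/6 = 0.5.
Nodes u₀,…,u₆ = 1, 1.5, 2, 2.5, 3, 3.5, 4.
f(u) = -2u⁴ + u + 2: f₀=1, f₁=-6.625, f₂=-28, f₃=-73.625, f₄=-157, f₅=-294.625, f₆=-506.
(h/2)·[f₀ + 2f₁ + 2f₂ + 2f₃ + 2f₄ + 2f₅ + f₆] = 0.25·(-1624.75) = -406.1875.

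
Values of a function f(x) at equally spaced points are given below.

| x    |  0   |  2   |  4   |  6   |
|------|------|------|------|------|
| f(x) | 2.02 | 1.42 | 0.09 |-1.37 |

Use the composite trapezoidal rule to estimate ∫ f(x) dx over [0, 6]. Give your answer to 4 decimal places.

3.6700

h = 2, n = 3.
(h/2)·[y₀ + 2y₁ + 2y₂ + y₃] = 1·(3.67) = 3.6700.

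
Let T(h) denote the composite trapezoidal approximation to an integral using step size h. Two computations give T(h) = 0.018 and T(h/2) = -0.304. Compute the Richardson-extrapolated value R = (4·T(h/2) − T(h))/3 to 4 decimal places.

-0.4113

R = (4·T(h/2) − T(h)) / 3 = (4·(-0.304) − 0.018)/3 = (-1.234)/3 = -0.4113.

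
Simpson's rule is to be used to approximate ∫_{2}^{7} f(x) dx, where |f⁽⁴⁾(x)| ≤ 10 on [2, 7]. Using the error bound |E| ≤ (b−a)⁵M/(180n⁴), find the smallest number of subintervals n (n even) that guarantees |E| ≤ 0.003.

16

Need 31250/(180n⁴) ≤ 0.003.
n⁴ ≥ 31250/(180·0.003) = 57870.4 ⇒ n ≥ 15.5101, so the smallest even n is 16. (n must be even for Simpson's rule.)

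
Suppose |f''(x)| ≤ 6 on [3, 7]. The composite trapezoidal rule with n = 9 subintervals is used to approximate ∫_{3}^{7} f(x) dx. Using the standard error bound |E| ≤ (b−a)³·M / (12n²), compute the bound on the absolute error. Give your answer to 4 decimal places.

0.3951

|E| ≤ (4)³·6 / (12·9²) = 384/972 = 0.3951.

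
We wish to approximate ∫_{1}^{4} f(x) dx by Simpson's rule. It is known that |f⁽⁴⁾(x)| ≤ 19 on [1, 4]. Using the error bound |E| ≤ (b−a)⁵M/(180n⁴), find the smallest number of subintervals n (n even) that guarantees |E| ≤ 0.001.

Need 4617/(180n⁴) ≤ 0.001.
n⁴ ≥ 4617/(180·0.001) = 25650 ⇒ n ≥ 12.6553, so the smallest even n is 14. (n must be even for Simpson's rule.)

14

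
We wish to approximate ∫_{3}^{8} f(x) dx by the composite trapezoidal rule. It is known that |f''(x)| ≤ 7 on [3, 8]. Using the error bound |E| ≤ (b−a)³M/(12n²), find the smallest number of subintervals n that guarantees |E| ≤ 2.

Need 875/(12n²) ≤ 2.
n² ≥ 875/(12·2) = 36.4583 ⇒ n ≥ 6.0381, so the smallest n is 7.

7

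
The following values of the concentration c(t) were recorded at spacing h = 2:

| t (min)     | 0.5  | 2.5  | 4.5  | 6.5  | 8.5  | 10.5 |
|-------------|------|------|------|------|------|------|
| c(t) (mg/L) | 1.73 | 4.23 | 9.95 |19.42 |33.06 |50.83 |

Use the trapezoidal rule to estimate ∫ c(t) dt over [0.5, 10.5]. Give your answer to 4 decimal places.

185.8800

h = 2, n = 5.
(h/2)·[y₀ + 2y₁ + 2y₂ + 2y₃ + 2y₄ + y₅] = 1·(185.88) = 185.8800.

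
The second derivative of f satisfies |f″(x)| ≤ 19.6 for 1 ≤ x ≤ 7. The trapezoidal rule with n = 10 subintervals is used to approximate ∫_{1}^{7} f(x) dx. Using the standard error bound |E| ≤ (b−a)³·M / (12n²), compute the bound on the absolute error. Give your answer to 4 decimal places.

|E| ≤ (6)³·19.6 / (12·10²) = 4233.6/1200 = 3.5280.

3.5280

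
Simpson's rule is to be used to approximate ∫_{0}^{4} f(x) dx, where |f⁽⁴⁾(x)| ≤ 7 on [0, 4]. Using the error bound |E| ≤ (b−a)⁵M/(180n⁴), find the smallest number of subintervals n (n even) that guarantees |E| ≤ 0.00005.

30

Need 7168/(180n⁴) ≤ 0.00005.
n⁴ ≥ 7168/(180·0.00005) = 796444 ⇒ n ≥ 29.8737, so the smallest even n is 30. (n must be even for Simpson's rule.)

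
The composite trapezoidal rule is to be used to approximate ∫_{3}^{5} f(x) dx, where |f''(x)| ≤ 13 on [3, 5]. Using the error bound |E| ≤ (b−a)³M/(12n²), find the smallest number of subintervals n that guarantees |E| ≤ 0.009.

Need 104/(12n²) ≤ 0.009.
n² ≥ 104/(12·0.009) = 962.963 ⇒ n ≥ 31.0316, so the smallest n is 32.

32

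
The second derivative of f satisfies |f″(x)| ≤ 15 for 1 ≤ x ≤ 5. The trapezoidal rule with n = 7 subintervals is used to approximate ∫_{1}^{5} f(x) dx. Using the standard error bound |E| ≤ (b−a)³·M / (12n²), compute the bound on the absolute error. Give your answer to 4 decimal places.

|E| ≤ (4)³·15 / (12·7²) = 960/588 = 1.6327.

1.6327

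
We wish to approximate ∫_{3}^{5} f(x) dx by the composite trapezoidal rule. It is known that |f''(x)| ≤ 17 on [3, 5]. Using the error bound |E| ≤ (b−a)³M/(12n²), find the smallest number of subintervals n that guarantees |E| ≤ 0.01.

34

Need 136/(12n²) ≤ 0.01.
n² ≥ 136/(12·0.01) = 1133.33 ⇒ n ≥ 33.6650, so the smallest n is 34.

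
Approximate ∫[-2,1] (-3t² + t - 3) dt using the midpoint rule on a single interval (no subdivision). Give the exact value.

-12.75

M = (b−a)·f(-0.5) = 3·(-4.25) = -12.75.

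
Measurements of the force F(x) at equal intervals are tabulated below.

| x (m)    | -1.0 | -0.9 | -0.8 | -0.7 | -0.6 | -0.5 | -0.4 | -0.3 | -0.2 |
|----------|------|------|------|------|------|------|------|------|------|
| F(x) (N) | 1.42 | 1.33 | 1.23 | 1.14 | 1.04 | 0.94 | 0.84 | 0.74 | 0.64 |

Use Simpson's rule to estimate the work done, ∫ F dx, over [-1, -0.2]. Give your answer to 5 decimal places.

h = 0.1, n = 8.
(h/3)·[y₀ + 4y₁ + 2y₂ + 4y₃ + 2y₄ + 4y₅ + 2y₆ + 4y₇ + y₈] = 0.033333·(24.88) = 0.82933.

0.82933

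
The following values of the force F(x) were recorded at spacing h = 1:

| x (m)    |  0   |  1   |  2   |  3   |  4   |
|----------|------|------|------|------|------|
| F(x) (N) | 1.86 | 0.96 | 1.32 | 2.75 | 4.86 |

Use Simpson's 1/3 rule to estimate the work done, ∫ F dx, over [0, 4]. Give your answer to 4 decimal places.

h = 1, n = 4.
(h/3)·[y₀ + 4y₁ + 2y₂ + 4y₃ + y₄] = 0.333333·(24.20) = 8.0667.

8.0667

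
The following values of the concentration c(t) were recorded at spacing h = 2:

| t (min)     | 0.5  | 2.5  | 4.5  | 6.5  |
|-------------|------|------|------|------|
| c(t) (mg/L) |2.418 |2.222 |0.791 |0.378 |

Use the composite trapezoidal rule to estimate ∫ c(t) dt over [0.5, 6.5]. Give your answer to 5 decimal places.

8.82200

h = 2, n = 3.
(h/2)·[y₀ + 2y₁ + 2y₂ + y₃] = 1·(8.822) = 8.82200.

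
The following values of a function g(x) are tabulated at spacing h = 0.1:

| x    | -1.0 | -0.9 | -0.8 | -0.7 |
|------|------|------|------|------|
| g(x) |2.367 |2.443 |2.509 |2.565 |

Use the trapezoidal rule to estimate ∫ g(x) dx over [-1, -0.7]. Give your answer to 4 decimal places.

h = 0.1, n = 3.
(h/2)·[y₀ + 2y₁ + 2y₂ + y₃] = 0.05·(14.836) = 0.7418.

0.7418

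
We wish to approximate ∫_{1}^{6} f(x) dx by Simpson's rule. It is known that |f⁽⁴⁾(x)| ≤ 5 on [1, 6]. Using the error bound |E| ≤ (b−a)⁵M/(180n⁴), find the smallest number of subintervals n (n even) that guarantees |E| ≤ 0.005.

Need 15625/(180n⁴) ≤ 0.005.
n⁴ ≥ 15625/(180·0.005) = 17361.1 ⇒ n ≥ 11.4787, so the smallest even n is 12. (n must be even for Simpson's rule.)

12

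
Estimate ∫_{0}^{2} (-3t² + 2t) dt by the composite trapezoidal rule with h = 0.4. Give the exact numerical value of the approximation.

h = (2 − 0)/5 = 0.4.
Nodes t₀,…,t₅ = 0, 0.4, 0.8, 1.2, 1.6, 2.
f(t) = -3t² + 2t: f₀=0, f₁=0.32, f₂=-0.32, f₃=-1.92, f₄=-4.48, f₅=-8.
(h/2)·[f₀ + 2f₁ + 2f₂ + 2f₃ + 2f₄ + f₅] = 0.2·(-20.8) = -4.16.

-4.16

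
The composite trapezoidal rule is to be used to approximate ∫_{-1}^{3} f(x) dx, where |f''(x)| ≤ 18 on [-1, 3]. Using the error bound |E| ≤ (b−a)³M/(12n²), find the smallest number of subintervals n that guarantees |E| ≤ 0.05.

44

Need 1152/(12n²) ≤ 0.05.
n² ≥ 1152/(12·0.05) = 1920 ⇒ n ≥ 43.8178, so the smallest n is 44.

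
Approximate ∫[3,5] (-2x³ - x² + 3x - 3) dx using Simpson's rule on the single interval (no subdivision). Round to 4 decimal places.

-286.6667

S = (b−a)/6 · [f(3) + 4f(4) + f(5)] = 0.333333·[(-57) + 4·(-135) + (-263)] = -286.6667.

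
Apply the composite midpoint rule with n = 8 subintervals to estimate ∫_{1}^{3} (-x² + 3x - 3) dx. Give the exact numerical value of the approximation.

h = (3 − 1)/8 = 0.25.
Midpoints m₁,…,m₈ = 1.125, 1.375, 1.625, 1.875, 2.125, 2.375, 2.625, 2.875.
f(m₁)=-0.890625, f(m₂)=-0.765625, f(m₃)=-0.765625, f(m₄)=-0.890625, f(m₅)=-1.140625, f(m₆)=-1.515625, f(m₇)=-2.015625, f(m₈)=-2.640625.
h·[f(m₁) + f(m₂) + f(m₃) + f(m₄) + f(m₅) + f(m₆) + f(m₇) + f(m₈)] = 0.25·(-10.625) = -2.65625.

-2.65625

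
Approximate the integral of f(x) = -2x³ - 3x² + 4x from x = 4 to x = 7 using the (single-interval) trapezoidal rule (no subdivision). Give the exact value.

-1447.5

T = (b−a)/2 · [f(4) + f(7)] = 1.5·[(-160) + (-805)] = -1447.5.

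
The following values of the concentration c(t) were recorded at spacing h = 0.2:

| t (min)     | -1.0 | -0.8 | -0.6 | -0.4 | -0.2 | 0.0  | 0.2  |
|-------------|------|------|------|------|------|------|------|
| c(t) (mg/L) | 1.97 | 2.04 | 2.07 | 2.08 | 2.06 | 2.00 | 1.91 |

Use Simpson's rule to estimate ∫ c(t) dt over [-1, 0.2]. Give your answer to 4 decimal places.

h = 0.2, n = 6.
(h/3)·[y₀ + 4y₁ + 2y₂ + 4y₃ + 2y₄ + 4y₅ + y₆] = 0.066667·(36.62) = 2.4413.

2.4413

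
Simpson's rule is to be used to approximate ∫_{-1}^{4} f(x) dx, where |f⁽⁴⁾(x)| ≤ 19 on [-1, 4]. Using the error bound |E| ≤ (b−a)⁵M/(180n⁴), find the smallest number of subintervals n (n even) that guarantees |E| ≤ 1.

Need 59375/(180n⁴) ≤ 1.
n⁴ ≥ 59375/(180·1) = 329.861 ⇒ n ≥ 4.2617, so the smallest even n is 6. (n must be even for Simpson's rule.)

6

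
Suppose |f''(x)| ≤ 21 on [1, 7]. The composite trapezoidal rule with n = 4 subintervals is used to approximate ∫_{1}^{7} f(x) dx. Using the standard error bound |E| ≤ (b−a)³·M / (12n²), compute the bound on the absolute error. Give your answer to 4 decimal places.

23.6250

|E| ≤ (6)³·21 / (12·4²) = 4536/192 = 23.6250.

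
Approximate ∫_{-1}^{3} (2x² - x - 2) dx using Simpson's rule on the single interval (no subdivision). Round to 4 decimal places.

S = (b−a)/6 · [f(-1) + 4f(1) + f(3)] = 0.666667·[1 + 4·(-1) + 13] = 6.6667.

6.6667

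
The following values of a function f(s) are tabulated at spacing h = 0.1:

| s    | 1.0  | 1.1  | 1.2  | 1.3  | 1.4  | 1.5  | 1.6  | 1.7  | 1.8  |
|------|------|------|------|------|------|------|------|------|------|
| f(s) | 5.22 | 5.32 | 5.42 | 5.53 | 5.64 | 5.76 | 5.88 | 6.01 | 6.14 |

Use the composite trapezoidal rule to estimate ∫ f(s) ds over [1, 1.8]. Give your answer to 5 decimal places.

h = 0.1, n = 8.
(h/2)·[y₀ + 2y₁ + 2y₂ + 2y₃ + 2y₄ + 2y₅ + 2y₆ + 2y₇ + y₈] = 0.05·(90.48) = 4.52400.

4.52400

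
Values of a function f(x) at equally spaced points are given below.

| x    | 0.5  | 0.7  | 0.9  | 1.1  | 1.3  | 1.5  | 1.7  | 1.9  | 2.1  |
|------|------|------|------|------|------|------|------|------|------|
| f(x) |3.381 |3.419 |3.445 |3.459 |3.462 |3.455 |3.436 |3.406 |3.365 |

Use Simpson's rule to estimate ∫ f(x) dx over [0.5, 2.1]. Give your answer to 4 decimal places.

h = 0.2, n = 8.
(h/3)·[y₀ + 4y₁ + 2y₂ + 4y₃ + 2y₄ + 4y₅ + 2y₆ + 4y₇ + y₈] = 0.066667·(82.388) = 5.4925.

5.4925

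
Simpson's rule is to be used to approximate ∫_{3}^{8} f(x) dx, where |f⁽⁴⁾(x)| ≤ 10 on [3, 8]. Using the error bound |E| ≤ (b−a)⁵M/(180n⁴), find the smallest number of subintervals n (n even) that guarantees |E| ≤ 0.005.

Need 31250/(180n⁴) ≤ 0.005.
n⁴ ≥ 31250/(180·0.005) = 34722.2 ⇒ n ≥ 13.6506, so the smallest even n is 14. (n must be even for Simpson's rule.)

14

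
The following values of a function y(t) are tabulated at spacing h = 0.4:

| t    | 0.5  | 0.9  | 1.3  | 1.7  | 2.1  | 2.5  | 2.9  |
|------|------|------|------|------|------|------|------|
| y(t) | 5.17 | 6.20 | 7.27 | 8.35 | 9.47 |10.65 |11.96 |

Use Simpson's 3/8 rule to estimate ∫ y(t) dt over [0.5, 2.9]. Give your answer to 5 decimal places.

h = 0.4, n = 6.
(3h/8)·[y₀ + 3y₁ + 3y₂ + 2y₃ + 3y₄ + 3y₅ + y₆] = 0.15·(134.60) = 20.19000.

20.19000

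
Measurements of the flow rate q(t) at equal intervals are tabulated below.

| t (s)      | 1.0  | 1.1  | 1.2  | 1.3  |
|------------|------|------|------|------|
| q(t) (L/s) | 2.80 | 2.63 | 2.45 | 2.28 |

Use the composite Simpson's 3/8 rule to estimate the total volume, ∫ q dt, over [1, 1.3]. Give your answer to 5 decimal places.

0.76200

h = 0.1, n = 3.
(3h/8)·[y₀ + 3y₁ + 3y₂ + y₃] = 0.0375·(20.32) = 0.76200.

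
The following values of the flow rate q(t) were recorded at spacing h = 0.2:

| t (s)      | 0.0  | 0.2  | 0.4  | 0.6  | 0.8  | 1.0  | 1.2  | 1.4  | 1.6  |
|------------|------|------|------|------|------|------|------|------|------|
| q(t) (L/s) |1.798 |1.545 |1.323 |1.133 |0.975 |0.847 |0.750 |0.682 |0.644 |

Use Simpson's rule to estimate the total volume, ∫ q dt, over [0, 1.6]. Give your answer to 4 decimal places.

1.6911

h = 0.2, n = 8.
(h/3)·[y₀ + 4y₁ + 2y₂ + 4y₃ + 2y₄ + 4y₅ + 2y₆ + 4y₇ + y₈] = 0.066667·(25.366) = 1.6911.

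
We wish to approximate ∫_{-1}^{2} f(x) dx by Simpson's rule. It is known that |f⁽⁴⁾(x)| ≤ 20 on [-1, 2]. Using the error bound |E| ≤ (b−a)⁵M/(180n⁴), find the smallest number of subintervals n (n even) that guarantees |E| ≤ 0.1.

Need 4860/(180n⁴) ≤ 0.1.
n⁴ ≥ 4860/(180·0.1) = 270 ⇒ n ≥ 4.0536, so the smallest even n is 6. (n must be even for Simpson's rule.)

6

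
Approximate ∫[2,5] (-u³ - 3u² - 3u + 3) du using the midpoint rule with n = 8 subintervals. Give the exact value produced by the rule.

-291.275390625

h = (5 − 2)/8 = 0.375.
Midpoints m₁,…,m₈ = 2.1875, 2.5625, 2.9375, 3.3125, 3.6875, 4.0625, 4.4375, 4.8125.
f(m₁)=-28.385498046875, f(m₂)=-41.213134765625, f(m₃)=-57.046630859375, f(m₄)=-76.202392578125, f(m₅)=-98.996826171875, f(m₆)=-125.746337890625, f(m₇)=-156.767333984375, f(m₈)=-192.376220703125.
h·[f(m₁) + f(m₂) + f(m₃) + f(m₄) + f(m₅) + f(m₆) + f(m₇) + f(m₈)] = 0.375·(-776.734375) = -291.275390625.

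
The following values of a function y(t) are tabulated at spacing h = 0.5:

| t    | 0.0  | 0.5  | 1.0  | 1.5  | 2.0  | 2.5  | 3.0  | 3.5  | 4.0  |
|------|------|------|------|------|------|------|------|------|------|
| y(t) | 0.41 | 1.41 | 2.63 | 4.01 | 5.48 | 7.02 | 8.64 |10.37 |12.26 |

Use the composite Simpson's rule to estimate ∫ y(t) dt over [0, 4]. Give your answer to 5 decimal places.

h = 0.5, n = 8.
(h/3)·[y₀ + 4y₁ + 2y₂ + 4y₃ + 2y₄ + 4y₅ + 2y₆ + 4y₇ + y₈] = 0.166667·(137.41) = 22.90167.

22.90167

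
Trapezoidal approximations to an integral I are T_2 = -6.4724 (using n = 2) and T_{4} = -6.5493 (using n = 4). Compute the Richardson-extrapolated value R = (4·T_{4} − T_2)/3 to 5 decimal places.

R = (4·T_{4} − T_2) / 3 = (4·(-6.5493) − (-6.4724))/3 = (-19.7248)/3 = -6.57493.

-6.57493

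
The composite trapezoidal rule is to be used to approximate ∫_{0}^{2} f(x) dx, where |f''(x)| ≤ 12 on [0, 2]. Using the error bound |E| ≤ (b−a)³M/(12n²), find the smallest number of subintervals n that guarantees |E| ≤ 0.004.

Need 96/(12n²) ≤ 0.004.
n² ≥ 96/(12·0.004) = 2000 ⇒ n ≥ 44.7214, so the smallest n is 45.

45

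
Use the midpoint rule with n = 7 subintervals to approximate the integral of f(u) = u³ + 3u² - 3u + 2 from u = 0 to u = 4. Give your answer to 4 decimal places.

h = (4 − 0)/7 = 0.571429.
Midpoints m₁,…,m₇ = 0.285714, 0.857143, 1.428571, 2, 2.571429, 3.142857, 3.714286.
f(m₁)=1.411079, f(m₂)=2.262391, f(m₃)=6.752187, f(m₄)=16, f(m₅)=31.125364, f(m₆)=53.247813, f(m₇)=83.486880.
h·[f(m₁) + f(m₂) + f(m₃) + f(m₄) + f(m₅) + f(m₆) + f(m₇)] = 0.571429·(194.285714) = 111.0204.

111.0204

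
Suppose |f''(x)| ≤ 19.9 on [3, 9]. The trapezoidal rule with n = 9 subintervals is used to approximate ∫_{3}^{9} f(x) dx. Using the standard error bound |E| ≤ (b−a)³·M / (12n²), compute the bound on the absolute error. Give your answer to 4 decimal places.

|E| ≤ (6)³·19.9 / (12·9²) = 4298.4/972 = 4.4222.

4.4222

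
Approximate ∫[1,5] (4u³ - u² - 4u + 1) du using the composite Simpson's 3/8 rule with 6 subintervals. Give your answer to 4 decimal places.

538.6667

h = (5 − 1)/6 = 0.666667.
Nodes u₀,…,u₆ = 1, 1.666667, 2.333333, 3, 3.666667, 4.333333, 5.
f(u) = 4u³ - u² - 4u + 1: f₀=0, f₁=10.074074, f₂=37.037037, f₃=88, f₄=170.074074, f₅=290.370370, f₆=456.
(3h/8)·[f₀ + 3f₁ + 3f₂ + 2f₃ + 3f₄ + 3f₅ + f₆] = 0.25·(2154.666667) = 538.6667.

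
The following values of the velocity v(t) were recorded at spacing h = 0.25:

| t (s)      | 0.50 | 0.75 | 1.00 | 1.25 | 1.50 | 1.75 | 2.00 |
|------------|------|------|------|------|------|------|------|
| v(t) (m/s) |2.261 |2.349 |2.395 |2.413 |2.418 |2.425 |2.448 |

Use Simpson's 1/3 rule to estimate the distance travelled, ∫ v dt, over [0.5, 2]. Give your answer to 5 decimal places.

3.59025

h = 0.25, n = 6.
(h/3)·[y₀ + 4y₁ + 2y₂ + 4y₃ + 2y₄ + 4y₅ + y₆] = 0.083333·(43.083) = 3.59025.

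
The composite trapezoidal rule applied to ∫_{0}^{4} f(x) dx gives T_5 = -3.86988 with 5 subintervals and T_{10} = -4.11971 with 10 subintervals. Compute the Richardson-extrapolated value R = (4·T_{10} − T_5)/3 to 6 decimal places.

R = (4·T_{10} − T_5) / 3 = (4·(-4.11971) − (-3.86988))/3 = (-12.60896)/3 = -4.202987.

-4.202987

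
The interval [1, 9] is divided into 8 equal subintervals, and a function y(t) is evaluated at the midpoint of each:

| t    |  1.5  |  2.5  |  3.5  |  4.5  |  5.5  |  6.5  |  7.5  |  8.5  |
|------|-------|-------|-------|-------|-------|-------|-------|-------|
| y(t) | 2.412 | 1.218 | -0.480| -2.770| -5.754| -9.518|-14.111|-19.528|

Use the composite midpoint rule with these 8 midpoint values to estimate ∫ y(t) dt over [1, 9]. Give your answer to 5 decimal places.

h = 1, n = 8.
h·[y(m₁) + y(m₂) + y(m₃) + y(m₄) + y(m₅) + y(m₆) + y(m₇) + y(m₈)] = 1·(-48.531) = -48.53100.

-48.53100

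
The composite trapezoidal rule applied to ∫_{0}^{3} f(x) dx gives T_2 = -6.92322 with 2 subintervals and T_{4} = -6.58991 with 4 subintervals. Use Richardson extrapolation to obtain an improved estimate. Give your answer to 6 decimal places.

R = (4·T_{4} − T_2) / 3 = (4·(-6.58991) − (-6.92322))/3 = (-19.43642)/3 = -6.478807.

-6.478807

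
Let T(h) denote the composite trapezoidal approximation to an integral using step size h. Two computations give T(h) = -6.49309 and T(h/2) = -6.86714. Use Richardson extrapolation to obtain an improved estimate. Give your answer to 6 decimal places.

-6.991823

R = (4·T(h/2) − T(h)) / 3 = (4·(-6.86714) − (-6.49309))/3 = (-20.97547)/3 = -6.991823.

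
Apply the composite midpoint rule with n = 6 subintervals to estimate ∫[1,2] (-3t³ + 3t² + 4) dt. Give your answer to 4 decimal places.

-0.2257

h = (2 − 1)/6 = 0.166667.
Midpoints m₁,…,m₆ = 1.083333, 1.25, 1.416667, 1.583333, 1.75, 1.916667.
f(m₁)=3.706597, f(m₂)=2.828125, f(m₃)=1.491319, f(m₄)=-0.387153, f(m₅)=-2.890625, f(m₆)=-6.102431.
h·[f(m₁) + f(m₂) + f(m₃) + f(m₄) + f(m₅) + f(m₆)] = 0.166667·(-1.354167) = -0.2257.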